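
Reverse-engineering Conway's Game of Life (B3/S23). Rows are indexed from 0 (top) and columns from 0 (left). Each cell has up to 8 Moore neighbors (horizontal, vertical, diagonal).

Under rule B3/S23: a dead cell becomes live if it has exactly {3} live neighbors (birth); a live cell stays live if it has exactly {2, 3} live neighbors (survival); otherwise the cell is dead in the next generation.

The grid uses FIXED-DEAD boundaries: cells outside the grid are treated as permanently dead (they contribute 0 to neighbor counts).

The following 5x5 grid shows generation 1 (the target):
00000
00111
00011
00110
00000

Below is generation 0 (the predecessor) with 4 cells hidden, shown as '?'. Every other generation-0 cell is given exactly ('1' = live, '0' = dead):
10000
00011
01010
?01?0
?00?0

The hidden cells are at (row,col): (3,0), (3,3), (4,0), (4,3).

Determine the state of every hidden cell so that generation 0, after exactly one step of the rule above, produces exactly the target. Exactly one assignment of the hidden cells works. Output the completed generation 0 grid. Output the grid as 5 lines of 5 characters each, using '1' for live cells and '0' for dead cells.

Hidden generation-0 cells (in order): (3,0), (3,3), (4,0), (4,3).
A hidden cell only influences target cells in its own 3x3 neighborhood. Try each of the 2^4 = 16 assignments, step the completed generation 0 forward once under B3/S23, and compare with the target:
  (3,0)=0 (3,3)=0 (4,0)=0 (4,3)=0 -> step gives (3,3)='0' but target has '1' -> reject
  (3,0)=0 (3,3)=0 (4,0)=0 (4,3)=1 -> step reproduces the target at every cell -> ACCEPT
  (3,0)=0 (3,3)=0 (4,0)=1 (4,3)=0 -> step gives (3,1)='1' but target has '0' -> reject
  (3,0)=0 (3,3)=0 (4,0)=1 (4,3)=1 -> step gives (3,1)='1' but target has '0' -> reject
  (3,0)=0 (3,3)=1 (4,0)=0 (4,3)=0 -> step gives (2,3)='0' but target has '1' -> reject
  (3,0)=0 (3,3)=1 (4,0)=0 (4,3)=1 -> step gives (2,3)='0' but target has '1' -> reject
  (3,0)=0 (3,3)=1 (4,0)=1 (4,3)=0 -> step gives (2,3)='0' but target has '1' -> reject
  (3,0)=0 (3,3)=1 (4,0)=1 (4,3)=1 -> step gives (2,3)='0' but target has '1' -> reject
  (3,0)=1 (3,3)=0 (4,0)=0 (4,3)=0 -> step gives (2,1)='1' but target has '0' -> reject
  (3,0)=1 (3,3)=0 (4,0)=0 (4,3)=1 -> step gives (2,1)='1' but target has '0' -> reject
  (3,0)=1 (3,3)=0 (4,0)=1 (4,3)=0 -> step gives (2,1)='1' but target has '0' -> reject
  (3,0)=1 (3,3)=0 (4,0)=1 (4,3)=1 -> step gives (2,1)='1' but target has '0' -> reject
  (3,0)=1 (3,3)=1 (4,0)=0 (4,3)=0 -> step gives (2,1)='1' but target has '0' -> reject
  (3,0)=1 (3,3)=1 (4,0)=0 (4,3)=1 -> step gives (2,1)='1' but target has '0' -> reject
  (3,0)=1 (3,3)=1 (4,0)=1 (4,3)=0 -> step gives (2,1)='1' but target has '0' -> reject
  (3,0)=1 (3,3)=1 (4,0)=1 (4,3)=1 -> step gives (2,1)='1' but target has '0' -> reject
Unique solution: (3,0)=dead, (3,3)=dead, (4,0)=dead, (4,3)=live.
Check: live-neighbor counts of every cell in the completed generation 0:
01122
22322
11433
12332
01211
Applying B3/S23 to generation 0 with these counts gives:
00000
00111
00011
00110
00000
which matches the target exactly.

Answer: 10000
00011
01010
00100
00010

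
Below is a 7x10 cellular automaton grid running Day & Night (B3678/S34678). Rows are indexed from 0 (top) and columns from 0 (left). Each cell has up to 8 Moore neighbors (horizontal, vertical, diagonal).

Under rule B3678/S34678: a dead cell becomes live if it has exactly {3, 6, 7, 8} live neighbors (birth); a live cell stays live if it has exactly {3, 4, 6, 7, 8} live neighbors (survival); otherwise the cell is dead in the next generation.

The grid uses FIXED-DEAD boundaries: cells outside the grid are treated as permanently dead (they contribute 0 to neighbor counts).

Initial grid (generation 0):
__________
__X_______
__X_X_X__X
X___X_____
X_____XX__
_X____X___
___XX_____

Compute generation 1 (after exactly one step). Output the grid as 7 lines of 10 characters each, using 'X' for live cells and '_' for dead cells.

Answer: __________
___X______
_X___X____
_X_X__XX__
_X___X____
_____X_X__
__________

Derivation:
Simulating step by step:
Generation 0 (given above): 14 live cells
Generation 1: 11 live cells
(generation 1 grid is the final answer)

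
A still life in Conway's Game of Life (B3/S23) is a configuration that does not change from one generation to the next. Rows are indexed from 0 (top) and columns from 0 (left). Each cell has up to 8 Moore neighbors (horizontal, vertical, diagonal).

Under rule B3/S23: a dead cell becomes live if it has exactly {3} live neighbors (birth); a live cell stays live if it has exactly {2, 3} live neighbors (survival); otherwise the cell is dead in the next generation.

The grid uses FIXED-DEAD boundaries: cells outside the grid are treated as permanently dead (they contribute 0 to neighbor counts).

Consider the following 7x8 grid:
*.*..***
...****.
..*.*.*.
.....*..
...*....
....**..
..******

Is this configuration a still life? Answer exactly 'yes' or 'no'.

Answer: no

Derivation:
Compute generation 1 and compare to generation 0 (given above):
Generation 1:
...*...*
.**.....
......*.
...***..
.....*..
..*.....
...*..*.
Cell (0,0) differs: gen0=1 vs gen1=0 -> NOT a still life.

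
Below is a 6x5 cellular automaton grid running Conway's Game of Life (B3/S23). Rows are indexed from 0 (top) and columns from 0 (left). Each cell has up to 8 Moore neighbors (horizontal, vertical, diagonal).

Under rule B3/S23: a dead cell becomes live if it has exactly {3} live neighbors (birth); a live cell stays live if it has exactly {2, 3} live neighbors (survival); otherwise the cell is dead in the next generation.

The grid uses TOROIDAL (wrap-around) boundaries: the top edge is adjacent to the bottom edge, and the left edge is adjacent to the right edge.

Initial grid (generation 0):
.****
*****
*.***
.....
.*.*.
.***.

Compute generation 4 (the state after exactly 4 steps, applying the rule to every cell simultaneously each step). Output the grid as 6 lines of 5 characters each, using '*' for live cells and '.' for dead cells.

Simulating step by step:
Generation 0 (given above): 18 live cells
Generation 1: 4 live cells
.....
.....
.....
**...
.*.*.
.....
Generation 2: 6 live cells
.....
.....
.....
***..
***..
.....
Generation 3: 6 live cells
.....
.....
.*...
*.*..
*.*..
.*...
Generation 4: 6 live cells
(generation 4 grid is the final answer)

Answer: .....
.....
.*...
*.*..
*.*..
.*...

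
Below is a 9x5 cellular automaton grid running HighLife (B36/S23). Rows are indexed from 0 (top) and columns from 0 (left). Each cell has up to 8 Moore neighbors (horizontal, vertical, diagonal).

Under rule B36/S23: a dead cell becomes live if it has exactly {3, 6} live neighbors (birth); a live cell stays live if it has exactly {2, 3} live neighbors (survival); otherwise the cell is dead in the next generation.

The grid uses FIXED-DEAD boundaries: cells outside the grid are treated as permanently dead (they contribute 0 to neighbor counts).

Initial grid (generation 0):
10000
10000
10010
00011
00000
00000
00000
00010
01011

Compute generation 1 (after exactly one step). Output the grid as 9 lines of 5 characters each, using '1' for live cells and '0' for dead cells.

Simulating step by step:
Generation 0 (given above): 10 live cells
Generation 1: 12 live cells
(generation 1 grid is the final answer)

Answer: 00000
11000
00011
00011
00000
00000
00000
00111
00111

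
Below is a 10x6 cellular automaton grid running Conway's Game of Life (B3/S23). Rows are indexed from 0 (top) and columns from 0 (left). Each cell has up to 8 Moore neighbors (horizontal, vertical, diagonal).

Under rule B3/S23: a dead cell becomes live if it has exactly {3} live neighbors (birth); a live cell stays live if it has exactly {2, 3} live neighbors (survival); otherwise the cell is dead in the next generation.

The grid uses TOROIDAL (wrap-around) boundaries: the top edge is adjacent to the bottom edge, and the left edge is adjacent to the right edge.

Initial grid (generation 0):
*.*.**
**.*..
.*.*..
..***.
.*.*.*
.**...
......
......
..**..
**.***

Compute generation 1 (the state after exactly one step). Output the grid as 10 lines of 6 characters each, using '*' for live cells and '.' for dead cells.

Answer: ......
...*..
**....
**....
**....
***...
......
......
****.*
......

Derivation:
Simulating step by step:
Generation 0 (given above): 24 live cells
Generation 1: 15 live cells
(generation 1 grid is the final answer)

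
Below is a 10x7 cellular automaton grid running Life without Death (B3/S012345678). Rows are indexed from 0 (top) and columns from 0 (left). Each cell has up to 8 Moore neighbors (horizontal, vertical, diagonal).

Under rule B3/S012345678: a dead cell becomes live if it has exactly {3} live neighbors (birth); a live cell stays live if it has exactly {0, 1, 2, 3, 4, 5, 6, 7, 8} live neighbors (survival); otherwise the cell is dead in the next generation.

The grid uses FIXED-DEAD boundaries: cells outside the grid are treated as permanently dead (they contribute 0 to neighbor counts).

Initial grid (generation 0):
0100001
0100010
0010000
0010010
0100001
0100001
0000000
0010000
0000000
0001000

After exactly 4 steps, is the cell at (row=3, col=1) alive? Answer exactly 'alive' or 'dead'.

Simulating step by step:
Generation 0 (given above): 13 live cells
Generation 1: 18 live cells
0100001
0110010
0110000
0110010
0110011
0100001
0000000
0010000
0000000
0001000
Generation 2: 28 live cells
0110001
1110010
1111000
1111011
1110011
0110011
0000000
0010000
0000000
0001000
Generation 3: 34 live cells
1110001
1110010
1111011
1111011
1110011
1110011
0110000
0010000
0000000
0001000
Generation 4: 39 live cells
1110001
1110110
1111011
1111011
1110011
1111011
1111000
0110000
0000000
0001000

Cell (3,1) at generation 4: 1 -> alive

Answer: alive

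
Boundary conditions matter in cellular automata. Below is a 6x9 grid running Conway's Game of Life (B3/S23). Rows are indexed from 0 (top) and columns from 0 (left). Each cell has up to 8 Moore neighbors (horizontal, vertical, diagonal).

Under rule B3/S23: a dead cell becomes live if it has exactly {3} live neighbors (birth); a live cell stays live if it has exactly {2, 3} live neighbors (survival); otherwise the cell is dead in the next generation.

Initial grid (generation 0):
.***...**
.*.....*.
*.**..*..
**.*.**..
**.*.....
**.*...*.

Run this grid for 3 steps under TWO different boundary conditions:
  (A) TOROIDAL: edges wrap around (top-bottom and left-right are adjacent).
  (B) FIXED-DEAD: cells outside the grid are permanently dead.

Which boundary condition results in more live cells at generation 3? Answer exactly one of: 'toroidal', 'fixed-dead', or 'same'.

Answer: toroidal

Derivation:
Under TOROIDAL boundary, generation 3:
.....**..
..**.....
**.**...*
*...*...*
.....****
.......*.
Population = 17

Under FIXED-DEAD boundary, generation 3:
.***.....
.****..*.
.*.......
..*..*...
..*.**...
.....*...
Population = 15

Comparison: toroidal=17, fixed-dead=15 -> toroidal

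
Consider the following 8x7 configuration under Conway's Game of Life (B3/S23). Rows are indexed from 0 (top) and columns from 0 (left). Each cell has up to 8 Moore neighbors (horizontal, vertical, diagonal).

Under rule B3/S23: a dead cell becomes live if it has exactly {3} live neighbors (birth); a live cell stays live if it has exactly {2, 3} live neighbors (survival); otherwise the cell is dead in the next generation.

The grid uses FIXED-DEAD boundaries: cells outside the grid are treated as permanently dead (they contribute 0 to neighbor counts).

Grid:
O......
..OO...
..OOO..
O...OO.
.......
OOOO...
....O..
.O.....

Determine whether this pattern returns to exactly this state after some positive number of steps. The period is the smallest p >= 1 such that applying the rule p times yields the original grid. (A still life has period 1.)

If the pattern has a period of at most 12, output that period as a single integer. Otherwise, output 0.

Answer: 0

Derivation:
Simulating and comparing each generation to the original:
Gen 0 (original, given above): 15 live cells
Gen 1: 17 live cells, differs from original
Gen 2: 11 live cells, differs from original
Gen 3: 9 live cells, differs from original
Gen 4: 9 live cells, differs from original
Gen 5: 8 live cells, differs from original
Gen 6: 11 live cells, differs from original
Gen 7: 10 live cells, differs from original
Gen 8: 5 live cells, differs from original
Gen 9: 0 live cells, differs from original
Gen 10: 0 live cells, differs from original
Gen 11: 0 live cells, differs from original
Gen 12: 0 live cells, differs from original
No period found within 12 steps.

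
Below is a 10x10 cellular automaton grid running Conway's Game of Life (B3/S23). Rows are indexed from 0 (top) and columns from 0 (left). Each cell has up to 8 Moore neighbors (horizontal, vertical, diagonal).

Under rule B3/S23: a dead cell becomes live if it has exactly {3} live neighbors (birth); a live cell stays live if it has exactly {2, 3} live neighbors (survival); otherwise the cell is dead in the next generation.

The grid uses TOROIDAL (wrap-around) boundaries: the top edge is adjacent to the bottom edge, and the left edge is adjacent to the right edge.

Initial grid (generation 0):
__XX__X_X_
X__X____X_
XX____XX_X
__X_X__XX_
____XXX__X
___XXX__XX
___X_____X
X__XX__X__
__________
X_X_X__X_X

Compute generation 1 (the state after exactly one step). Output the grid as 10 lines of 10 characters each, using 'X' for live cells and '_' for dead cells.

Simulating step by step:
Generation 0 (given above): 36 live cells
Generation 1: 39 live cells
(generation 1 grid is the final answer)

Answer: X_X_X___X_
X__X__X_X_
XXXX__X___
_X_XX_____
______X__X
X__X__X_XX
X_X__X___X
___XX_____
XX__X___XX
_XX____XXX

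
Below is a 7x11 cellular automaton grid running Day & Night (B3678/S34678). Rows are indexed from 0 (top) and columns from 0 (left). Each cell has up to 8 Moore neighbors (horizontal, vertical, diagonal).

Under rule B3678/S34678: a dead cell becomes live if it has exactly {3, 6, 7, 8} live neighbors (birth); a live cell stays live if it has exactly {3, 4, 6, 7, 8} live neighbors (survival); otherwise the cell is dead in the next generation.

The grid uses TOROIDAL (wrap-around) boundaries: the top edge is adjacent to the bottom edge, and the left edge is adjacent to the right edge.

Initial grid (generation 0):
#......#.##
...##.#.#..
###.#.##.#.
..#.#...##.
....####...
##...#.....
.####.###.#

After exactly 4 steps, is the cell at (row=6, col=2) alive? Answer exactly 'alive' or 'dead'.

Answer: alive

Derivation:
Simulating step by step:
Generation 0 (given above): 34 live cells
Generation 1: 37 live cells
##.......##
..##..#.#..
.####..#.##
....##..#.#
.#.####.#..
##....#.#..
###..####.#
Generation 2: 32 live cells
...#.#...##
...##..##..
#.#.#.##.#.
.#.##...#..
..#.#.#....
...#.#.##.#
###...###..
Generation 3: 34 live cells
##.#.....#.
..###..##..
.####..#...
.#..#.#....
..#.#...##.
#..###..##.
#.##.####..
Generation 4: 36 live cells
.##..#....#
#.###...#..
.#.##.###..
.#.##..##..
.#..#..####
.....#...#.
#.#######..

Cell (6,2) at generation 4: 1 -> alive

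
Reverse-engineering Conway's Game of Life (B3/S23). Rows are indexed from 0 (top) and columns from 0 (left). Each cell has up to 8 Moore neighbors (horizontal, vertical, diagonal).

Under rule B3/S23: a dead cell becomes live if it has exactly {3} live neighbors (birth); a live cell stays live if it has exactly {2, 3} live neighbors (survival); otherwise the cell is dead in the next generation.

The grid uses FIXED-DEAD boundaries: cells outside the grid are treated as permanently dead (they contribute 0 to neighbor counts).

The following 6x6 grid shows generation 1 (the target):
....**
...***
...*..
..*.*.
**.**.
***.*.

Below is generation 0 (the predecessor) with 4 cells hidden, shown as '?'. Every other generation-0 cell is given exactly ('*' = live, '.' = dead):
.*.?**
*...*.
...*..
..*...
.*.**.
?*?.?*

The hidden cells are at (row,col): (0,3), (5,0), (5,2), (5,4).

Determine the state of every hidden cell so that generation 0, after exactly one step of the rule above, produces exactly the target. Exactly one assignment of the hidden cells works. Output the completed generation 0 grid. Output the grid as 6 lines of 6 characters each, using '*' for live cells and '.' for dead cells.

Answer: .*..**
*...*.
...*..
..*...
.*.**.
**...*

Derivation:
Hidden generation-0 cells (in order): (0,3), (5,0), (5,2), (5,4).
A hidden cell only influences target cells in its own 3x3 neighborhood. Try each of the 2^4 = 16 assignments, step the completed generation 0 forward once under B3/S23, and compare with the target:
  (0,3)=. (5,0)=. (5,2)=. (5,4)=. -> step gives (4,0)='.' but target has '*' -> reject
  (0,3)=. (5,0)=. (5,2)=. (5,4)=* -> step gives (4,0)='.' but target has '*' -> reject
  (0,3)=. (5,0)=. (5,2)=* (5,4)=. -> step gives (4,0)='.' but target has '*' -> reject
  (0,3)=. (5,0)=. (5,2)=* (5,4)=* -> step gives (4,0)='.' but target has '*' -> reject
  (0,3)=. (5,0)=* (5,2)=. (5,4)=. -> step reproduces the target at every cell -> ACCEPT
  (0,3)=. (5,0)=* (5,2)=. (5,4)=* -> step gives (4,5)='*' but target has '.' -> reject
  (0,3)=. (5,0)=* (5,2)=* (5,4)=. -> step gives (4,1)='.' but target has '*' -> reject
  (0,3)=. (5,0)=* (5,2)=* (5,4)=* -> step gives (4,1)='.' but target has '*' -> reject
  (0,3)=* (5,0)=. (5,2)=. (5,4)=. -> step gives (0,3)='*' but target has '.' -> reject
  (0,3)=* (5,0)=. (5,2)=. (5,4)=* -> step gives (0,3)='*' but target has '.' -> reject
  (0,3)=* (5,0)=. (5,2)=* (5,4)=. -> step gives (0,3)='*' but target has '.' -> reject
  (0,3)=* (5,0)=. (5,2)=* (5,4)=* -> step gives (0,3)='*' but target has '.' -> reject
  (0,3)=* (5,0)=* (5,2)=. (5,4)=. -> step gives (0,3)='*' but target has '.' -> reject
  (0,3)=* (5,0)=* (5,2)=. (5,4)=* -> step gives (0,3)='*' but target has '.' -> reject
  (0,3)=* (5,0)=* (5,2)=* (5,4)=. -> step gives (0,3)='*' but target has '.' -> reject
  (0,3)=* (5,0)=* (5,2)=* (5,4)=* -> step gives (0,3)='*' but target has '.' -> reject
Unique solution: (0,3)=dead, (5,0)=live, (5,2)=dead, (5,4)=dead.
Check: live-neighbor counts of every cell in the completed generation 0:
211222
122333
122221
123431
334222
223231
Applying B3/S23 to generation 0 with these counts gives:
....**
...***
...*..
..*.*.
**.**.
***.*.
which matches the target exactly.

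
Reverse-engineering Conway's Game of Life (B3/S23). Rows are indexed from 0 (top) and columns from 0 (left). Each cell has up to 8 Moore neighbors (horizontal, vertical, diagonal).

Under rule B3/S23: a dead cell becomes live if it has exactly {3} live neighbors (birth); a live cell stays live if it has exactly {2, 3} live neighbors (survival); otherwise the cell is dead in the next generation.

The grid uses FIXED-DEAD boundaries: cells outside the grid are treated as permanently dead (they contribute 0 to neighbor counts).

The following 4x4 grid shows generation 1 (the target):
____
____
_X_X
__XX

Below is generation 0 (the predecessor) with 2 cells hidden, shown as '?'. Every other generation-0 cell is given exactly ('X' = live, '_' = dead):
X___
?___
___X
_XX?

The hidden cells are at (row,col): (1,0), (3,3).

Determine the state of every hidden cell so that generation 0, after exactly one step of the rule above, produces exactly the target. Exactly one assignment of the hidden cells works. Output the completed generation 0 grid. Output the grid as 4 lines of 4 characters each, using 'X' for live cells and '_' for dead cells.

Hidden generation-0 cells (in order): (1,0), (3,3).
A hidden cell only influences target cells in its own 3x3 neighborhood. Try each of the 2^2 = 4 assignments, step the completed generation 0 forward once under B3/S23, and compare with the target:
  (1,0)=_ (3,3)=_ -> step gives (2,1)='_' but target has 'X' -> reject
  (1,0)=_ (3,3)=X -> step gives (2,1)='_' but target has 'X' -> reject
  (1,0)=X (3,3)=_ -> step gives (2,2)='X' but target has '_' -> reject
  (1,0)=X (3,3)=X -> step reproduces the target at every cell -> ACCEPT
Unique solution: (1,0)=live, (3,3)=live.
Check: live-neighbor counts of every cell in the completed generation 0:
1200
1211
2342
1132
Applying B3/S23 to generation 0 with these counts gives:
____
____
_X_X
__XX
which matches the target exactly.

Answer: X___
X___
___X
_XXX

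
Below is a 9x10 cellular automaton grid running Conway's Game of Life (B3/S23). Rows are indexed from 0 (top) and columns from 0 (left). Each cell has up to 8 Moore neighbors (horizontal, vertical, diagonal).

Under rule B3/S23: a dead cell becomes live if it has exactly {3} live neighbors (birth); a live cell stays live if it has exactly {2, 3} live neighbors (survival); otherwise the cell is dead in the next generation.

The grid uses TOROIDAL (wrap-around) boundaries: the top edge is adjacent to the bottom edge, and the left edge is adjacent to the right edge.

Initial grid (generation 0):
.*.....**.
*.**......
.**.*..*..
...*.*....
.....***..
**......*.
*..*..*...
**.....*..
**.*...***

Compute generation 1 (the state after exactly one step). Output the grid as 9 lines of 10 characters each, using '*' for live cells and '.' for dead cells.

Answer: ...*...*..
*..*...**.
.*..*.....
..**.*.*..
....****..
**...*...*
..*....*..
......**..
......*...

Derivation:
Simulating step by step:
Generation 0 (given above): 30 live cells
Generation 1: 25 live cells
(generation 1 grid is the final answer)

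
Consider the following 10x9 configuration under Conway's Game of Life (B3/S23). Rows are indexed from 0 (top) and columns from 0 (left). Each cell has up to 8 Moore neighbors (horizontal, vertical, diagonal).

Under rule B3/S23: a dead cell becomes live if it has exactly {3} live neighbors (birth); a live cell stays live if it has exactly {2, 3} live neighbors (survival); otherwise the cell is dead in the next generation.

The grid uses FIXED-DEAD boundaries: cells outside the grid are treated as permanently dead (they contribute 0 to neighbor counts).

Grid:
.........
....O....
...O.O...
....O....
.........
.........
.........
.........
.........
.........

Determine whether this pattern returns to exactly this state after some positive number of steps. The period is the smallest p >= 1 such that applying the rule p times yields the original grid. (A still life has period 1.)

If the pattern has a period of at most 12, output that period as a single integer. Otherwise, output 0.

Simulating and comparing each generation to the original:
Gen 0 (original, given above): 4 live cells
Gen 1: 4 live cells, MATCHES original -> period = 1

Answer: 1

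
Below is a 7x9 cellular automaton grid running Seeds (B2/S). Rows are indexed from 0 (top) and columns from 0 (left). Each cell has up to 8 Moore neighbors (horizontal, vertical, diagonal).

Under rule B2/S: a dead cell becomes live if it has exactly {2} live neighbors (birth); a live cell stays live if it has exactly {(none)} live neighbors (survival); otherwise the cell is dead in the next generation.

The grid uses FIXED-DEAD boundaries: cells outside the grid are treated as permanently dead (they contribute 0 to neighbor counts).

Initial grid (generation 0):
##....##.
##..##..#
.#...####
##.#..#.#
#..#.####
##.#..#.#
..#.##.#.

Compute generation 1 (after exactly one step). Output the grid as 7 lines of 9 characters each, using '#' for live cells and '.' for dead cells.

Answer: ..#.#...#
.........
...#.....
.........
.........
.........
#.......#

Derivation:
Simulating step by step:
Generation 0 (given above): 34 live cells
Generation 1: 6 live cells
(generation 1 grid is the final answer)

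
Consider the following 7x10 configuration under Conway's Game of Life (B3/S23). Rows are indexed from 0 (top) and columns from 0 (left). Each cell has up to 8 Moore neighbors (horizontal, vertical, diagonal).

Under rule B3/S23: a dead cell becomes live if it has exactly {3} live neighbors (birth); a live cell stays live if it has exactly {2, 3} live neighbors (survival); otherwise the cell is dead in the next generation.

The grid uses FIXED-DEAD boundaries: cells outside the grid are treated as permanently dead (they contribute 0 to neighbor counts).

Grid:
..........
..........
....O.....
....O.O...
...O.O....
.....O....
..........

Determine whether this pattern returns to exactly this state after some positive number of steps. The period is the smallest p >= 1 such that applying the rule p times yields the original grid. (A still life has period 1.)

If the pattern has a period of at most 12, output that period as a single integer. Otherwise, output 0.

Simulating and comparing each generation to the original:
Gen 0 (original, given above): 6 live cells
Gen 1: 6 live cells, differs from original
Gen 2: 6 live cells, MATCHES original -> period = 2

Answer: 2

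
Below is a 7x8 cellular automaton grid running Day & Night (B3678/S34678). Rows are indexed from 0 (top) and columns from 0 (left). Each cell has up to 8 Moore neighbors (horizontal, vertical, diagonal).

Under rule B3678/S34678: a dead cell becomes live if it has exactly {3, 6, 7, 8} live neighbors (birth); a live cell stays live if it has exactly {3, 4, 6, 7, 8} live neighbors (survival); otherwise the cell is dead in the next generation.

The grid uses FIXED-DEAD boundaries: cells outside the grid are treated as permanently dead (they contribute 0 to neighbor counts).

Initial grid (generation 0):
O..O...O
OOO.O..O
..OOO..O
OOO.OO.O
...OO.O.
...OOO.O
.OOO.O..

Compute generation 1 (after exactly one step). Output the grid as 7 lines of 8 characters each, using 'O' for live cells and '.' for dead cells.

Answer: ..O.....
.OOOO.O.
.O.OO...
.OOO.O..
.O..OOOO
....OO..
..OO..O.

Derivation:
Simulating step by step:
Generation 0 (given above): 29 live cells
Generation 1: 23 live cells
(generation 1 grid is the final answer)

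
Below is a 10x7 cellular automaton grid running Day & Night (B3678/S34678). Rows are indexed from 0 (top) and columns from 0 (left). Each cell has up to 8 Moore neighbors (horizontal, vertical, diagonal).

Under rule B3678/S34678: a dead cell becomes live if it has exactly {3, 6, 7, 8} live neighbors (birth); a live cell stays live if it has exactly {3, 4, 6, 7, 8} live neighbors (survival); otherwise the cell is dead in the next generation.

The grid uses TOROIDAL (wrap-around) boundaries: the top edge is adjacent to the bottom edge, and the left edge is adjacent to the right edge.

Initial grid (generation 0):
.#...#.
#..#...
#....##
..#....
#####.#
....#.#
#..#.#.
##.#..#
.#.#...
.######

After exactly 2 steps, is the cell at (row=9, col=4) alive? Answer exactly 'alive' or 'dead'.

Answer: alive

Derivation:
Simulating step by step:
Generation 0 (given above): 31 live cells
Generation 1: 31 live cells
.#...#.
##..##.
.#....#
..#.#..
####...
....#.#
###..#.
##....#
####...
.#.###.
Generation 2: 35 live cells
.#.###.
###..#.
.####..
..#....
.#####.
.#...##
.#...#.
####..#
...#.#.
.####.#

Cell (9,4) at generation 2: 1 -> alive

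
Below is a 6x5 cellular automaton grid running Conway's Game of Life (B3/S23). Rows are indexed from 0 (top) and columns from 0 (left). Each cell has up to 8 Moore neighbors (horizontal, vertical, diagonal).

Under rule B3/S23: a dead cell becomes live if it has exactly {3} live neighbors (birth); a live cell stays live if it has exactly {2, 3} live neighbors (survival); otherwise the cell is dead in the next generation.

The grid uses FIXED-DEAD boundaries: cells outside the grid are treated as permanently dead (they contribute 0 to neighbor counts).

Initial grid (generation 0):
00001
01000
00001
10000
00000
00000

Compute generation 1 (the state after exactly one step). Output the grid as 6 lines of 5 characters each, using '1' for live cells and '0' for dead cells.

Answer: 00000
00000
00000
00000
00000
00000

Derivation:
Simulating step by step:
Generation 0 (given above): 4 live cells
Generation 1: 0 live cells
(generation 1 grid is the final answer)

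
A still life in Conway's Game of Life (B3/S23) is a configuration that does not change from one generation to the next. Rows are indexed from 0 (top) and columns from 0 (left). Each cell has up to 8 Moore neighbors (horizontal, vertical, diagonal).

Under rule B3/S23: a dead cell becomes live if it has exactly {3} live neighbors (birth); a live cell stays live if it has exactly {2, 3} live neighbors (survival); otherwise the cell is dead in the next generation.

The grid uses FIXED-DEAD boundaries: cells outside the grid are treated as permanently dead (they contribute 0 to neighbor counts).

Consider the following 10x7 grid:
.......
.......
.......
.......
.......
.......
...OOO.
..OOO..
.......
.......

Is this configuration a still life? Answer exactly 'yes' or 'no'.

Compute generation 1 and compare to generation 0 (given above):
Generation 1:
.......
.......
.......
.......
.......
....O..
..O..O.
..O..O.
...O...
.......
Cell (5,4) differs: gen0=0 vs gen1=1 -> NOT a still life.

Answer: no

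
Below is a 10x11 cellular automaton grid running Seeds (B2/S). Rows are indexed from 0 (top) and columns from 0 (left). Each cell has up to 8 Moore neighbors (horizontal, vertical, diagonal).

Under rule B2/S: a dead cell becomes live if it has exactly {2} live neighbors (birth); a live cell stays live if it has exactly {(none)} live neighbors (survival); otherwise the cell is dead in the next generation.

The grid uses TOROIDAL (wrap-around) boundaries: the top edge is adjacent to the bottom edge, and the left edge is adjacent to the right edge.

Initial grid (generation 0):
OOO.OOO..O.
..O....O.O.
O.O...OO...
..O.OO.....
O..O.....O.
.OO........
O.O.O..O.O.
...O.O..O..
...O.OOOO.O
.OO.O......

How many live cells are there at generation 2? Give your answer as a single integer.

Answer: 26

Derivation:
Simulating step by step:
Generation 0 (given above): 39 live cells
Generation 1: 18 live cells
.......O...
....O......
....O.....O
O......OO..
.....O....O
....O....O.
.....OO...O
OO.........
OO.........
...........
Generation 2: 26 live cells
...........
...O.O.....
O..O.O.OOO.
....OOO....
O...O.OO...
O..........
.O..O....O.
..O..OO....
..O.......O
OO.........
Population at generation 2: 26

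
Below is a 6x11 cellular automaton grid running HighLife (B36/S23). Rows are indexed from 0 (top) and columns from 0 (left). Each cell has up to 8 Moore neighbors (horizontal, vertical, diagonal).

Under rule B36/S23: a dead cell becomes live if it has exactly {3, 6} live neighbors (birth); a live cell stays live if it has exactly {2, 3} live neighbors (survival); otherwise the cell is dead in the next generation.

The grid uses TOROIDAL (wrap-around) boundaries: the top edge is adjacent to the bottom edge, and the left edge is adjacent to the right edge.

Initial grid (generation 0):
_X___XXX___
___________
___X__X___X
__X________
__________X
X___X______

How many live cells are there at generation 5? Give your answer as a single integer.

Answer: 0

Derivation:
Simulating step by step:
Generation 0 (given above): 11 live cells
Generation 1: 7 live cells
_____XX____
_____X_X___
___________
___________
___________
X____XX____
Generation 2: 5 live cells
____X__X___
_____X_____
___________
___________
___________
_____XX____
Generation 3: 3 live cells
____X______
___________
___________
___________
___________
_____XX____
Generation 4: 2 live cells
_____X_____
___________
___________
___________
___________
_____X_____
Generation 5: 0 live cells
___________
___________
___________
___________
___________
___________
Population at generation 5: 0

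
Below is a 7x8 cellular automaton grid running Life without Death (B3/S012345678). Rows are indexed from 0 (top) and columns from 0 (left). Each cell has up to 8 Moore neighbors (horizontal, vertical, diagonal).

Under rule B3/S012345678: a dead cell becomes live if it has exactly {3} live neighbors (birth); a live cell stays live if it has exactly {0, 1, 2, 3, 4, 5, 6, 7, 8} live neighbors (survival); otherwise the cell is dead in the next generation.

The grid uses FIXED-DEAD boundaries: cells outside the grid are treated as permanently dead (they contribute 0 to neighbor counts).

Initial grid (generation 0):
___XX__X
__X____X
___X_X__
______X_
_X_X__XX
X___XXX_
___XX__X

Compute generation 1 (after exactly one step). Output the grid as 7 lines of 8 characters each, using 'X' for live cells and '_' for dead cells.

Simulating step by step:
Generation 0 (given above): 19 live cells
Generation 1: 28 live cells
(generation 1 grid is the final answer)

Answer: ___XX__X
__X___XX
___X_XX_
__X_XXXX
_X_XX_XX
X_X_XXX_
___XX_XX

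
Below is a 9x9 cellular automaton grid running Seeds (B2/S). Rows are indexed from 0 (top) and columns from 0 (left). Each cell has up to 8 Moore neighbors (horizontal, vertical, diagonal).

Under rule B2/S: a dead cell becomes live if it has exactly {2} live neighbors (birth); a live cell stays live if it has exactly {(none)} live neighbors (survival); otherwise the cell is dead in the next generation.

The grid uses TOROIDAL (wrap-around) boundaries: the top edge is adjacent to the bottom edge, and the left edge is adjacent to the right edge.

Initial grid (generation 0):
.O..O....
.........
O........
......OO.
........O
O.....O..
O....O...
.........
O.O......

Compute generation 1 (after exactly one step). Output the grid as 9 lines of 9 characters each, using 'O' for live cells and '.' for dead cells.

Answer: O.OO.....
OO.......
......OOO
O........
O....O...
.O...O.O.
.O....O.O
O.......O
...O.....

Derivation:
Simulating step by step:
Generation 0 (given above): 12 live cells
Generation 1: 20 live cells
(generation 1 grid is the final answer)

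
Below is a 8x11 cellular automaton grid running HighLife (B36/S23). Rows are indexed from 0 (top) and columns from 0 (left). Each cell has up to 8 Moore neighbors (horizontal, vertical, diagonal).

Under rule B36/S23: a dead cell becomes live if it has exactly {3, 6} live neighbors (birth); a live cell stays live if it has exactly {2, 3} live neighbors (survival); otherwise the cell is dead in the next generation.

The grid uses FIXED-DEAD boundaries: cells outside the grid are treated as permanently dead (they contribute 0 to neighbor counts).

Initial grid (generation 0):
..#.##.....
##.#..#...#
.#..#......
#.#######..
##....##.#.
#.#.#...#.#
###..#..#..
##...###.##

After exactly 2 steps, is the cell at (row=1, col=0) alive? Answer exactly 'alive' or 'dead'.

Simulating step by step:
Generation 0 (given above): 40 live cells
Generation 1: 33 live cells
.#####.....
##.#.......
...........
#.###...#..
#........#.
..##.##.#..
..####..#.#
#.#..#####.
Generation 2: 30 live cells
##.##......
##.#.......
#...#......
.#.#.......
.....#.###.
.##..####..
......##...
.##..#####.

Cell (1,0) at generation 2: 1 -> alive

Answer: alive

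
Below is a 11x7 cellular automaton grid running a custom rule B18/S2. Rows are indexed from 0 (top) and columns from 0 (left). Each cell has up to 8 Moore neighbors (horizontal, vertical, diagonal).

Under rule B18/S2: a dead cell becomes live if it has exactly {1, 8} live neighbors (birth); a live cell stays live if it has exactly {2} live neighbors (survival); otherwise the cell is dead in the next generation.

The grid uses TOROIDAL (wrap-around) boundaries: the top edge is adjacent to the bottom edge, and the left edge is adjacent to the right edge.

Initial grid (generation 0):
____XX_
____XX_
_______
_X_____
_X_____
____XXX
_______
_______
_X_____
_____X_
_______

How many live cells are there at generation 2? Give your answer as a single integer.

Answer: 20

Derivation:
Simulating step by step:
Generation 0 (given above): 11 live cells
Generation 1: 26 live cells
_______
_______
XXXX__X
_______
___X___
_XXX_X_
X__X___
XXX____
X_X_XXX
XXX_X_X
___X___
Generation 2: 20 live cells
__XXX__
____XX_
XXX_XX_
_____X_
X__X_XX
_X_____
_____X_
_______
_X__X__
_______
___X___
Population at generation 2: 20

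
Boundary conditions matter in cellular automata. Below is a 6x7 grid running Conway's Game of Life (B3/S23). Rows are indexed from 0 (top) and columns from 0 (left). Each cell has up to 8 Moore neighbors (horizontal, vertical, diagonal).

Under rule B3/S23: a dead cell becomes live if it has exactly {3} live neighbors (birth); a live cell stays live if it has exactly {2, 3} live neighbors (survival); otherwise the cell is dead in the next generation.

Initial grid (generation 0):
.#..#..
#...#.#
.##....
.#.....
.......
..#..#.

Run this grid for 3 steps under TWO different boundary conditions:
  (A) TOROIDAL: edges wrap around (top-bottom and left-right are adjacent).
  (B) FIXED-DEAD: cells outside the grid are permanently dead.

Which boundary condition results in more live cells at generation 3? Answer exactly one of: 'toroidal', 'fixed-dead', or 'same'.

Answer: toroidal

Derivation:
Under TOROIDAL boundary, generation 3:
##..##.
.#...#.
.#.....
.#.....
.#.....
##..##.
Population = 13

Under FIXED-DEAD boundary, generation 3:
....#..
.#.##..
#.#....
.#.....
.......
.......
Population = 7

Comparison: toroidal=13, fixed-dead=7 -> toroidal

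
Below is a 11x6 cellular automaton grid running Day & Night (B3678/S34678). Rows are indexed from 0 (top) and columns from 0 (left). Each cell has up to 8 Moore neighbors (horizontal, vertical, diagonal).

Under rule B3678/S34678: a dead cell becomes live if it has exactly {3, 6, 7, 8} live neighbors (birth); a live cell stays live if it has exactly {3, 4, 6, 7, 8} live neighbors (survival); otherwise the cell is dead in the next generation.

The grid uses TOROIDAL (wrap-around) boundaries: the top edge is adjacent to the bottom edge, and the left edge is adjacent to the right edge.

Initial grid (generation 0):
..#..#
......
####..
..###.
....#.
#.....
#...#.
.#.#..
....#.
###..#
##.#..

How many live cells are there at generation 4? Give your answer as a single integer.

Answer: 18

Derivation:
Simulating step by step:
Generation 0 (given above): 23 live cells
Generation 1: 25 live cells
##....
#..#..
.####.
..#.##
.....#
......
.#...#
....##
...#.#
######
....#.
Generation 2: 28 live cells
.....#
#..###
###.#.
###.##
....#.
#.....
#...#.
....##
.#.##.
#.##.#
....#.
Generation 3: 27 live cells
#..#.#
#.###.
####.#
#.#.#.
...#..
......
......
#...##
...#..
.###.#
#..##.
Generation 4: 18 live cells
#...#.
.#...#
##.#..
#.#.#.
......
......
.....#
......
.#.#..
#.##..
#..#..
Population at generation 4: 18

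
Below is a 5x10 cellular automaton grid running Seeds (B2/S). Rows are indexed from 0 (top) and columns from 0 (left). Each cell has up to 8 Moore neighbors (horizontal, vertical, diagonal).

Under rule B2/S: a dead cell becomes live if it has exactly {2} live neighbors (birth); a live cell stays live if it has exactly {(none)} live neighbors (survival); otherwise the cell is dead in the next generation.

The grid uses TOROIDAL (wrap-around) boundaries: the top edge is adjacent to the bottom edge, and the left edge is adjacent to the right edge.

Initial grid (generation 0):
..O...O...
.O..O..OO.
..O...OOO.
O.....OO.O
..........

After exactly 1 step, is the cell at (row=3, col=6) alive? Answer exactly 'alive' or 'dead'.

Simulating step by step:
Generation 0 (given above): 14 live cells
Generation 1: 13 live cells
.O.O.O..O.
.........O
...O......
.O...O....
OO...O..OO

Cell (3,6) at generation 1: 0 -> dead

Answer: dead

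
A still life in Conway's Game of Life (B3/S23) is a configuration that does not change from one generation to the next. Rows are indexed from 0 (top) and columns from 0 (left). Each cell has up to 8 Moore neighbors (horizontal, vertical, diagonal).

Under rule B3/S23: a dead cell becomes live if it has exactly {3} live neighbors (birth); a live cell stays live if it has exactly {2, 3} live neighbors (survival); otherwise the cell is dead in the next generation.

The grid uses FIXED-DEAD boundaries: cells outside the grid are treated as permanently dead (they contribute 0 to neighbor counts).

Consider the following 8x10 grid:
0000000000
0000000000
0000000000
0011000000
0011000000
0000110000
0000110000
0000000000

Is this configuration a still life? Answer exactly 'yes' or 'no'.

Compute generation 1 and compare to generation 0 (given above):
Generation 1:
0000000000
0000000000
0000000000
0011000000
0010000000
0000010000
0000110000
0000000000
Cell (4,3) differs: gen0=1 vs gen1=0 -> NOT a still life.

Answer: no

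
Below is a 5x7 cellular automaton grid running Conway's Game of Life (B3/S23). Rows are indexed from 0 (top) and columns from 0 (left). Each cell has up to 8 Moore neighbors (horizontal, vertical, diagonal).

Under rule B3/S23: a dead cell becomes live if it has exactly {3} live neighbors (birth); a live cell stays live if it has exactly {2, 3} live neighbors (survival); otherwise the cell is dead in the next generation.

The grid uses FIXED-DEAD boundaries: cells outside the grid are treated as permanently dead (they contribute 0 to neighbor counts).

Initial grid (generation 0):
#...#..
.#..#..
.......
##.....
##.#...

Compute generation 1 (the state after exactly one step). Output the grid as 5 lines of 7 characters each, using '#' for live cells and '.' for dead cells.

Simulating step by step:
Generation 0 (given above): 9 live cells
Generation 1: 8 live cells
(generation 1 grid is the final answer)

Answer: .......
.......
##.....
###....
###....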